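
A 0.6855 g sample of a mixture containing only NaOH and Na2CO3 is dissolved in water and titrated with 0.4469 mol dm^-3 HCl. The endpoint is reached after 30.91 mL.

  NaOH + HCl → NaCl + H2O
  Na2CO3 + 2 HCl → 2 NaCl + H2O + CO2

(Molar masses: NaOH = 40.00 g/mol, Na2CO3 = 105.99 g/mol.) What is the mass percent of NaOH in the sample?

n(HCl) = 0.03091 × 0.4469 = 0.01381 mol
Let x = n(NaOH), y = n(Na2CO3).
Titrant: 1x + 2y = 0.01381;  mass: 40.00x + 105.99y = 0.6855
Solving, x = 3.583 × 10^-3 mol, y = 5.116 × 10^-3 mol
mass of NaOH = 3.583 × 10^-3 × 40.00 = 0.1433 g
% NaOH = 0.1433 / 0.6855 × 100 = 20.91 %

20.91 %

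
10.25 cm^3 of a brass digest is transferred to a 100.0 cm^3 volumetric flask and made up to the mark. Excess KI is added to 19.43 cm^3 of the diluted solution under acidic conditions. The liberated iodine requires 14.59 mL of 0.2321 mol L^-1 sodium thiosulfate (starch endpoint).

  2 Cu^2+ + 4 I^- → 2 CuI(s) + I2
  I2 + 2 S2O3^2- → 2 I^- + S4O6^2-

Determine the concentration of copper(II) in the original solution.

1.700 mol/L

n(S2O3^2-) = 0.01459 × 0.2321 = 3.386 × 10^-3 mol
n(I2) = n(S2O3^2-)/2 = 1.693 × 10^-3 mol
From the 2:1 ratio, n(Cu2+) in the aliquot = 2/1 × 1.693 × 10^-3 = 3.386 × 10^-3 mol
[Cu2+]_dilute = 3.386 × 10^-3 / 0.01943 = 0.1743 mol/L
[Cu2+]_original = 0.1743 × 100.0/10.25 = 1.700 mol/L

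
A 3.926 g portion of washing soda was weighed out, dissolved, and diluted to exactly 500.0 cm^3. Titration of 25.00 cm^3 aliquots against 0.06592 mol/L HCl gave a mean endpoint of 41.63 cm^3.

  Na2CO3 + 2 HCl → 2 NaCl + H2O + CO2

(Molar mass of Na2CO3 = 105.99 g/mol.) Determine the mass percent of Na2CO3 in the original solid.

74.09 %

n(HCl) per titration = 0.04163 × 0.06592 = 2.744 × 10^-3 mol
From the 1:2 ratio, n(Na2CO3) in each aliquot = 1/2 × 2.744 × 10^-3 = 1.372 × 10^-3 mol
n(Na2CO3) in the whole flask = 1.372 × 10^-3 × 500.0/25.00 = 0.02744 mol
mass of Na2CO3 = 0.02744 × 105.99 = 2.909 g
% Na2CO3 = 2.909 / 3.926 × 100 = 74.09 %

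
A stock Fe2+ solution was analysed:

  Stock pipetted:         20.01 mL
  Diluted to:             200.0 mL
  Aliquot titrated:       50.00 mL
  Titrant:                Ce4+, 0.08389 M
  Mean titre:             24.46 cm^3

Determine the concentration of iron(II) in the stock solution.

0.4102 M

Ce^4+ + Fe^2+ → Ce^3+ + Fe^3+
n(Ce4+) = 0.02446 × 0.08389 = 2.052 × 10^-3 mol
n(Fe2+) in the aliquot = 2.052 × 10^-3 mol (1:1 ratio)
[Fe2+]_dilute = 2.052 × 10^-3 / 0.05000 = 0.04104 mol/L
Dilution factor = 200.0 / 20.01 = 9.995
[Fe2+]_stock = 0.04104 × 9.995 = 0.4102 mol/L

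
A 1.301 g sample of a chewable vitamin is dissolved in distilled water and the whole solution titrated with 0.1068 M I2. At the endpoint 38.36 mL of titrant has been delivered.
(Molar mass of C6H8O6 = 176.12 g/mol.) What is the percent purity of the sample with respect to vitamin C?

C6H8O6 + I2 → C6H6O6 + 2 HI
n(I2) = 0.03836 L × 0.1068 mol/L = 4.097 × 10^-3 mol
n(C6H8O6) = 4.097 × 10^-3 mol (1:1 ratio)
mass of C6H8O6 = 4.097 × 10^-3 × 176.12 g/mol = 0.7215 g
% C6H8O6 = 0.7215 / 1.301 × 100 = 55.46 %

55.46 %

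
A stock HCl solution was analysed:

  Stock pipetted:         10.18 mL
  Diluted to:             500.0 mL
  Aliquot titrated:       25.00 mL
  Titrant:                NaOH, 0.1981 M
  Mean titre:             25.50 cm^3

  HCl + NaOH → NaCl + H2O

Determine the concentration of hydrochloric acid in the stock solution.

9.924 M

n(NaOH) = 0.02550 × 0.1981 = 5.052 × 10^-3 mol
n(HCl) in the aliquot = 5.052 × 10^-3 mol (1:1 ratio)
[HCl]_dilute = 5.052 × 10^-3 / 0.02500 = 0.2021 mol/L
Dilution factor = 500.0 / 10.18 = 49.12
[HCl]_stock = 0.2021 × 49.12 = 9.924 mol/L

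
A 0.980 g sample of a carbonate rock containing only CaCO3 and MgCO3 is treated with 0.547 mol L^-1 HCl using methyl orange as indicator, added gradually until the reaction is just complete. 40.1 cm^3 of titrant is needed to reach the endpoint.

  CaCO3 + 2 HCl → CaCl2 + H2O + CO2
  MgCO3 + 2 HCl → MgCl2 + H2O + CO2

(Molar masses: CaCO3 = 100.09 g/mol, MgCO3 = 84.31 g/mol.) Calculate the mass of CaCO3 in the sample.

n(HCl) = 0.0401 × 0.547 = 0.0219 mol
Let x = n(CaCO3), y = n(MgCO3).
Titrant: 2x + 2y = 0.0219;  mass: 100.09x + 84.31y = 0.980
Solving, x = 3.51 × 10^-3 mol, y = 7.46 × 10^-3 mol
mass of CaCO3 = 3.51 × 10^-3 × 100.09 = 0.351 g

0.351 g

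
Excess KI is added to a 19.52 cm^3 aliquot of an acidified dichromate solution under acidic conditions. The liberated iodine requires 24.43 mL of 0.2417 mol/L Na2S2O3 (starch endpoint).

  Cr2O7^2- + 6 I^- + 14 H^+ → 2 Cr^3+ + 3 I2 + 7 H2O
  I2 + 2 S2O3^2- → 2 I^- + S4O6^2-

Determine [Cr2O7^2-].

0.05042 mol/L

n(S2O3^2-) = 0.02443 × 0.2417 = 5.905 × 10^-3 mol
n(I2) = n(S2O3^2-)/2 = 2.952 × 10^-3 mol
From the 1:3 ratio, n(Cr2O7^2-) in the aliquot = 1/3 × 2.952 × 10^-3 = 9.841 × 10^-4 mol
[Cr2O7^2-] = 9.841 × 10^-4 / 0.01952 = 0.05042 mol/L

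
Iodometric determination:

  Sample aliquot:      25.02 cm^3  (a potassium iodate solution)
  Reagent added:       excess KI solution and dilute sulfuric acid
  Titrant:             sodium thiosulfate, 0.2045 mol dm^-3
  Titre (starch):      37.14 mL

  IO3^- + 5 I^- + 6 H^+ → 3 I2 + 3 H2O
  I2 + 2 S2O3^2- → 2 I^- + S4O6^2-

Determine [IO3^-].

0.05059 mol/L

n(S2O3^2-) = 0.03714 × 0.2045 = 7.595 × 10^-3 mol
n(I2) = n(S2O3^2-)/2 = 3.798 × 10^-3 mol
From the 1:3 ratio, n(IO3^-) in the aliquot = 1/3 × 3.798 × 10^-3 = 1.266 × 10^-3 mol
[IO3^-] = 1.266 × 10^-3 / 0.02502 = 0.05059 mol/L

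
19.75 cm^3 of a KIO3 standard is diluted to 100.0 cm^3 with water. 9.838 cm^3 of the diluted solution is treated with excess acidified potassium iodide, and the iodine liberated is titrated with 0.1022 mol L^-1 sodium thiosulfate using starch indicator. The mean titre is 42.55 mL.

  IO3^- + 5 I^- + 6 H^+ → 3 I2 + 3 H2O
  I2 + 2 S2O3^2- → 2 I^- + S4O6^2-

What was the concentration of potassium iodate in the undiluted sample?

n(S2O3^2-) = 0.04255 × 0.1022 = 4.349 × 10^-3 mol
n(I2) = n(S2O3^2-)/2 = 2.174 × 10^-3 mol
From the 1:3 ratio, n(IO3^-) in the aliquot = 1/3 × 2.174 × 10^-3 = 7.248 × 10^-4 mol
[IO3^-]_dilute = 7.248 × 10^-4 / 0.009838 = 0.07367 mol/L
[IO3^-]_original = 0.07367 × 100.0/19.75 = 0.3730 mol/L

0.3730 mol/L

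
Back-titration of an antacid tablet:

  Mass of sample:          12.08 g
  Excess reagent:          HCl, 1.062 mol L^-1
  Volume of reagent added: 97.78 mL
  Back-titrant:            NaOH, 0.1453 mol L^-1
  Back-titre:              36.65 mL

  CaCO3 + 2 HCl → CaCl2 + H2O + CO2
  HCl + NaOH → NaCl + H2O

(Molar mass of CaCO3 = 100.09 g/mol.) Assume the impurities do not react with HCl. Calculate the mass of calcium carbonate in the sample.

4.930 g

n(HCl) added = 0.09778 × 1.062 = 0.1038 mol
n(NaOH) used in back-titration = 0.03665 × 0.1453 = 5.325 × 10^-3 mol
n(HCl) left over = 5.325 × 10^-3 mol (1:1 ratio)
n(HCl) consumed by analyte = 0.1038 − 5.325 × 10^-3 = 0.09852 mol
From the 1:2 ratio, n(CaCO3) = 1/2 × 0.09852 = 0.04926 mol
mass of CaCO3 = 0.04926 × 100.09 = 4.930 g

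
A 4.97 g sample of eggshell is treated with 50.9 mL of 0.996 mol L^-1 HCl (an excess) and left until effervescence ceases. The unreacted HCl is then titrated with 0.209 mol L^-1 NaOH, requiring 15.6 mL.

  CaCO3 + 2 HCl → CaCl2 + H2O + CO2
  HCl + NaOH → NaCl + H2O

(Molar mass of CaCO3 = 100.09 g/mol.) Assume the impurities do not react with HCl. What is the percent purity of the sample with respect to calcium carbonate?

47.8 %

n(HCl) added = 0.0509 × 0.996 = 0.0507 mol
n(NaOH) used in back-titration = 0.0156 × 0.209 = 3.26 × 10^-3 mol
n(HCl) left over = 3.26 × 10^-3 mol (1:1 ratio)
n(HCl) consumed by analyte = 0.0507 − 3.26 × 10^-3 = 0.0474 mol
From the 1:2 ratio, n(CaCO3) = 1/2 × 0.0474 = 0.0237 mol
mass of CaCO3 = 0.0237 × 100.09 = 2.37 g
% CaCO3 = 2.37 / 4.97 × 100 = 47.8 %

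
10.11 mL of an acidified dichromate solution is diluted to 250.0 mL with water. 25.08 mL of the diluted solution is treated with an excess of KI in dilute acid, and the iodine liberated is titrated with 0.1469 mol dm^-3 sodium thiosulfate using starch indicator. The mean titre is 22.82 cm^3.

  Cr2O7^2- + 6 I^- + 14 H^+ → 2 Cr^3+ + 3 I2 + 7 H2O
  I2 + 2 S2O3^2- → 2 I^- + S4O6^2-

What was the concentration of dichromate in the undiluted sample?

0.5509 mol/L

n(S2O3^2-) = 0.02282 × 0.1469 = 3.352 × 10^-3 mol
n(I2) = n(S2O3^2-)/2 = 1.676 × 10^-3 mol
From the 1:3 ratio, n(Cr2O7^2-) in the aliquot = 1/3 × 1.676 × 10^-3 = 5.587 × 10^-4 mol
[Cr2O7^2-]_dilute = 5.587 × 10^-4 / 0.02508 = 0.02228 mol/L
[Cr2O7^2-]_original = 0.02228 × 250.0/10.11 = 0.5509 mol/L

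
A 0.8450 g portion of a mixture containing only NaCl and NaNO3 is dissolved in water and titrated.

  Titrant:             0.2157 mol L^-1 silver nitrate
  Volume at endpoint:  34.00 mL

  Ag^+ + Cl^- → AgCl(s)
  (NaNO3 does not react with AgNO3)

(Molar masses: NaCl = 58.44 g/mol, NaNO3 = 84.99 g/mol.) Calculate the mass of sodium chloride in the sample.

n(AgNO3) = 0.03400 × 0.2157 = 7.334 × 10^-3 mol
Let x = n(NaCl), y = n(NaNO3).
Titrant: 1x = 7.334 × 10^-3;  mass: 58.44x + 84.99y = 0.8450
Solving, x = 7.334 × 10^-3 mol, y = 4.900 × 10^-3 mol
mass of NaCl = 7.334 × 10^-3 × 58.44 = 0.4286 g

0.4286 g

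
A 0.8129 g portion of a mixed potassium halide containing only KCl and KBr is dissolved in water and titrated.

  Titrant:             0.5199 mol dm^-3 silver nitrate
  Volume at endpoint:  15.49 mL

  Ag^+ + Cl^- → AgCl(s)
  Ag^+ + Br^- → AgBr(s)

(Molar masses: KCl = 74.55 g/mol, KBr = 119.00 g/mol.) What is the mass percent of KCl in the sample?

30.01 %

n(AgNO3) = 0.01549 × 0.5199 = 8.053 × 10^-3 mol
Let x = n(KCl), y = n(KBr).
Titrant: 1x + 1y = 8.053 × 10^-3;  mass: 74.55x + 119.00y = 0.8129
Solving, x = 3.272 × 10^-3 mol, y = 4.781 × 10^-3 mol
mass of KCl = 3.272 × 10^-3 × 74.55 = 0.2439 g
% KCl = 0.2439 / 0.8129 × 100 = 30.01 %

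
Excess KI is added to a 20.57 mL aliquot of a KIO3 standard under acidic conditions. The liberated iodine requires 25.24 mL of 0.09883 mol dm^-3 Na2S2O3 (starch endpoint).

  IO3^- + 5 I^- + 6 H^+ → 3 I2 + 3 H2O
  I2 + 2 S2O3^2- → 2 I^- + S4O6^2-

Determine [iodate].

0.02021 mol/L

n(S2O3^2-) = 0.02524 × 0.09883 = 2.494 × 10^-3 mol
n(I2) = n(S2O3^2-)/2 = 1.247 × 10^-3 mol
From the 1:3 ratio, n(IO3^-) in the aliquot = 1/3 × 1.247 × 10^-3 = 4.157 × 10^-4 mol
[IO3^-] = 4.157 × 10^-4 / 0.02057 = 0.02021 mol/L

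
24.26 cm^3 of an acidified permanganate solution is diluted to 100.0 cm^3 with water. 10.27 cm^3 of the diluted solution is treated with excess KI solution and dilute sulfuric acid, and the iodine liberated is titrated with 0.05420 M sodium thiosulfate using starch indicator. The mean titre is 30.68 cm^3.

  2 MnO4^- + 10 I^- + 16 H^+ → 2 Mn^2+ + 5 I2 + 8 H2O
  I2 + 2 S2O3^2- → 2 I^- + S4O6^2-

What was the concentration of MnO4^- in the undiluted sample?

0.1335 M

n(S2O3^2-) = 0.03068 × 0.05420 = 1.663 × 10^-3 mol
n(I2) = n(S2O3^2-)/2 = 8.314 × 10^-4 mol
From the 2:5 ratio, n(MnO4^-) in the aliquot = 2/5 × 8.314 × 10^-4 = 3.326 × 10^-4 mol
[MnO4^-]_dilute = 3.326 × 10^-4 / 0.01027 = 0.03238 mol/L
[MnO4^-]_original = 0.03238 × 100.0/24.26 = 0.1335 mol/L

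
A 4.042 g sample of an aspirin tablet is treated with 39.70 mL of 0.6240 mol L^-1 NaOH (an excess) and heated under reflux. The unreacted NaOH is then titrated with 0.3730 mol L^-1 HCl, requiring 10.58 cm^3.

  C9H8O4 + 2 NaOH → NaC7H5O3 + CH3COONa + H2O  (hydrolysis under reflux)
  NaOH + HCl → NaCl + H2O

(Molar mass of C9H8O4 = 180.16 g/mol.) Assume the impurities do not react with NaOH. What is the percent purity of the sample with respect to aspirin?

n(NaOH) added = 0.03970 × 0.6240 = 0.02477 mol
n(HCl) used in back-titration = 0.01058 × 0.3730 = 3.946 × 10^-3 mol
n(NaOH) left over = 3.946 × 10^-3 mol (1:1 ratio)
n(NaOH) consumed by analyte = 0.02477 − 3.946 × 10^-3 = 0.02083 mol
From the 1:2 ratio, n(C9H8O4) = 1/2 × 0.02083 = 0.01041 mol
mass of C9H8O4 = 0.01041 × 180.16 = 1.876 g
% C9H8O4 = 1.876 / 4.042 × 100 = 46.41 %

46.41 %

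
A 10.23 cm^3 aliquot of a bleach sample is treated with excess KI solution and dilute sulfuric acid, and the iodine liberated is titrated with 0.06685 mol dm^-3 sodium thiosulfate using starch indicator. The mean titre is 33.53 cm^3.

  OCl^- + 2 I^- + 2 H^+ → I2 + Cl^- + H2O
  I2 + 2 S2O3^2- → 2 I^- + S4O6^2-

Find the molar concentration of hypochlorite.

0.1096 mol/L

n(S2O3^2-) = 0.03353 × 0.06685 = 2.241 × 10^-3 mol
n(I2) = n(S2O3^2-)/2 = 1.121 × 10^-3 mol
n(OCl^-) in the aliquot = 1.121 × 10^-3 mol (1:1 ratio)
[OCl^-] = 1.121 × 10^-3 / 0.01023 = 0.1096 mol/L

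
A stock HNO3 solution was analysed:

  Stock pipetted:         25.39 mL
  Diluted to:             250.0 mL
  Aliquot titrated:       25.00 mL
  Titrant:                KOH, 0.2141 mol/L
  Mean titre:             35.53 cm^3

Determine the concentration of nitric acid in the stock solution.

HNO3 + KOH → KNO3 + H2O
n(KOH) = 0.03553 × 0.2141 = 7.607 × 10^-3 mol
n(HNO3) in the aliquot = 7.607 × 10^-3 mol (1:1 ratio)
[HNO3]_dilute = 7.607 × 10^-3 / 0.02500 = 0.3043 mol/L
Dilution factor = 250.0 / 25.39 = 9.846
[HNO3]_stock = 0.3043 × 9.846 = 2.996 mol/L

2.996 mol/L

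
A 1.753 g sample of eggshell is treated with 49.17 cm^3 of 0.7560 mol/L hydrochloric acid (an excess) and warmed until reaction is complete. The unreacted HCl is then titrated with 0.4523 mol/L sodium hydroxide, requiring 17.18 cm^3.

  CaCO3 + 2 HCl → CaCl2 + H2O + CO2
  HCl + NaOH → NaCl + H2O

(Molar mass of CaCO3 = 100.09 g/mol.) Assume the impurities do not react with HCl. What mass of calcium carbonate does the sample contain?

1.471 g

n(HCl) added = 0.04917 × 0.7560 = 0.03717 mol
n(NaOH) used in back-titration = 0.01718 × 0.4523 = 7.771 × 10^-3 mol
n(HCl) left over = 7.771 × 10^-3 mol (1:1 ratio)
n(HCl) consumed by analyte = 0.03717 − 7.771 × 10^-3 = 0.02940 mol
From the 1:2 ratio, n(CaCO3) = 1/2 × 0.02940 = 0.01470 mol
mass of CaCO3 = 0.01470 × 100.09 = 1.471 g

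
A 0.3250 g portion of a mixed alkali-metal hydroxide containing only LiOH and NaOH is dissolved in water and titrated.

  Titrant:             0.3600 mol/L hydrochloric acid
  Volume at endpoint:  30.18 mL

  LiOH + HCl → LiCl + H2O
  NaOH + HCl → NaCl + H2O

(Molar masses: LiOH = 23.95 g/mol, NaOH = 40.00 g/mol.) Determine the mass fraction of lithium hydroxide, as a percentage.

n(HCl) = 0.03018 × 0.3600 = 0.01086 mol
Let x = n(LiOH), y = n(NaOH).
Titrant: 1x + 1y = 0.01086;  mass: 23.95x + 40.00y = 0.3250
Solving, x = 6.828 × 10^-3 mol, y = 4.037 × 10^-3 mol
mass of LiOH = 6.828 × 10^-3 × 23.95 = 0.1635 g
% LiOH = 0.1635 / 0.3250 × 100 = 50.32 %

50.32 %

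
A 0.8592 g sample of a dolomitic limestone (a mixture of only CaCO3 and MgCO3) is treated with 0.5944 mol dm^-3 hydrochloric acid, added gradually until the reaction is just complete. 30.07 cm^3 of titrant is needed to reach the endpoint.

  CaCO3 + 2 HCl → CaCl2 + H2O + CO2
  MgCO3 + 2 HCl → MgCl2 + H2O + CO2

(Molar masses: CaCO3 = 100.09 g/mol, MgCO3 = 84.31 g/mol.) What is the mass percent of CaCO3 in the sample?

n(HCl) = 0.03007 × 0.5944 = 0.01787 mol
Let x = n(CaCO3), y = n(MgCO3).
Titrant: 2x + 2y = 0.01787;  mass: 100.09x + 84.31y = 0.8592
Solving, x = 6.701 × 10^-3 mol, y = 2.236 × 10^-3 mol
mass of CaCO3 = 6.701 × 10^-3 × 100.09 = 0.6707 g
% CaCO3 = 0.6707 / 0.8592 × 100 = 78.06 %

78.06 %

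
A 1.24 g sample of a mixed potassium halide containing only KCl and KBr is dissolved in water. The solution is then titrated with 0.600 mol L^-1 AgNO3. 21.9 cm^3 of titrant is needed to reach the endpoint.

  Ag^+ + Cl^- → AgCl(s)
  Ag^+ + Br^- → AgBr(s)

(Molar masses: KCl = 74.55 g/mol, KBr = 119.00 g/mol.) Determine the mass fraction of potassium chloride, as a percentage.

n(AgNO3) = 0.0219 × 0.600 = 0.0131 mol
Let x = n(KCl), y = n(KBr).
Titrant: 1x + 1y = 0.0131;  mass: 74.55x + 119.00y = 1.24
Solving, x = 7.28 × 10^-3 mol, y = 5.86 × 10^-3 mol
mass of KCl = 7.28 × 10^-3 × 74.55 = 0.543 g
% KCl = 0.543 / 1.24 × 100 = 43.8 %

43.8 %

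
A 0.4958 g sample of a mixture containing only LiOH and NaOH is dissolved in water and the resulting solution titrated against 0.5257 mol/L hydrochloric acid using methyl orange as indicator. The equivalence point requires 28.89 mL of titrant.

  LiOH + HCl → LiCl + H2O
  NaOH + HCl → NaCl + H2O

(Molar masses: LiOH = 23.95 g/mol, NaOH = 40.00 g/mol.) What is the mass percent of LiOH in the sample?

33.62 %

n(HCl) = 0.02889 × 0.5257 = 0.01519 mol
Let x = n(LiOH), y = n(NaOH).
Titrant: 1x + 1y = 0.01519;  mass: 23.95x + 40.00y = 0.4958
Solving, x = 6.959 × 10^-3 mol, y = 8.228 × 10^-3 mol
mass of LiOH = 6.959 × 10^-3 × 23.95 = 0.1667 g
% LiOH = 0.1667 / 0.4958 × 100 = 33.62 %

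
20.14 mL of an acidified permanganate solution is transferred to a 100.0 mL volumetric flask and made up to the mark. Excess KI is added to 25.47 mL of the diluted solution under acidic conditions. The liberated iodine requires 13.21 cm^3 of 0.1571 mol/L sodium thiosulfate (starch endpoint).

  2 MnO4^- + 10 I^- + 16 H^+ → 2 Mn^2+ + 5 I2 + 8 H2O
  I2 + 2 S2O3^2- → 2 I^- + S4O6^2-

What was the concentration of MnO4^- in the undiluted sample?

n(S2O3^2-) = 0.01321 × 0.1571 = 2.075 × 10^-3 mol
n(I2) = n(S2O3^2-)/2 = 1.038 × 10^-3 mol
From the 2:5 ratio, n(MnO4^-) in the aliquot = 2/5 × 1.038 × 10^-3 = 4.151 × 10^-4 mol
[MnO4^-]_dilute = 4.151 × 10^-4 / 0.02547 = 0.01630 mol/L
[MnO4^-]_original = 0.01630 × 100.0/20.14 = 0.08091 mol/L

0.08091 mol/L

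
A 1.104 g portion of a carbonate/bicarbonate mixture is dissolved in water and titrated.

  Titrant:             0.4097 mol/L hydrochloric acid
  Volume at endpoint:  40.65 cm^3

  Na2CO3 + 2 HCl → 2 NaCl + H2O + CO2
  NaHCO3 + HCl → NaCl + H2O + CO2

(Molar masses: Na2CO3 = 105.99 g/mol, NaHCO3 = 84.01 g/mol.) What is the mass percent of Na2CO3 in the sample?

n(HCl) = 0.04065 × 0.4097 = 0.01665 mol
Let x = n(Na2CO3), y = n(NaHCO3).
Titrant: 2x + 1y = 0.01665;  mass: 105.99x + 84.01y = 1.104
Solving, x = 4.758 × 10^-3 mol, y = 7.139 × 10^-3 mol
mass of Na2CO3 = 4.758 × 10^-3 × 105.99 = 0.5043 g
% Na2CO3 = 0.5043 / 1.104 × 100 = 45.68 %

45.68 %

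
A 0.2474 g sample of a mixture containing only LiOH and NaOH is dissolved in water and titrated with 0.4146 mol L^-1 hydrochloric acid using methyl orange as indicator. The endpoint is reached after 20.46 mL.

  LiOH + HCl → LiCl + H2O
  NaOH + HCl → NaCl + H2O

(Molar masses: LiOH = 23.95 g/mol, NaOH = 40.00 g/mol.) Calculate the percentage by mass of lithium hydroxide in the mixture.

55.44 %

n(HCl) = 0.02046 × 0.4146 = 8.483 × 10^-3 mol
Let x = n(LiOH), y = n(NaOH).
Titrant: 1x + 1y = 8.483 × 10^-3;  mass: 23.95x + 40.00y = 0.2474
Solving, x = 5.726 × 10^-3 mol, y = 2.756 × 10^-3 mol
mass of LiOH = 5.726 × 10^-3 × 23.95 = 0.1371 g
% LiOH = 0.1371 / 0.2474 × 100 = 55.44 %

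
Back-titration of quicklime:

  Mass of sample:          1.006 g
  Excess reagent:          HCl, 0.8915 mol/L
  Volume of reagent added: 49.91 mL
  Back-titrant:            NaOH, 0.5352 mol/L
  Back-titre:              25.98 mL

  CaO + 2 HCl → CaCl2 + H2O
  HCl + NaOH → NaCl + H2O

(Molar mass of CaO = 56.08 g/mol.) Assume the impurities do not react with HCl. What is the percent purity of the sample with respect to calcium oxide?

85.26 %

n(HCl) added = 0.04991 × 0.8915 = 0.04449 mol
n(NaOH) used in back-titration = 0.02598 × 0.5352 = 0.01390 mol
n(HCl) left over = 0.01390 mol (1:1 ratio)
n(HCl) consumed by analyte = 0.04449 − 0.01390 = 0.03059 mol
From the 1:2 ratio, n(CaO) = 1/2 × 0.03059 = 0.01530 mol
mass of CaO = 0.01530 × 56.08 = 0.8578 g
% CaO = 0.8578 / 1.006 × 100 = 85.26 %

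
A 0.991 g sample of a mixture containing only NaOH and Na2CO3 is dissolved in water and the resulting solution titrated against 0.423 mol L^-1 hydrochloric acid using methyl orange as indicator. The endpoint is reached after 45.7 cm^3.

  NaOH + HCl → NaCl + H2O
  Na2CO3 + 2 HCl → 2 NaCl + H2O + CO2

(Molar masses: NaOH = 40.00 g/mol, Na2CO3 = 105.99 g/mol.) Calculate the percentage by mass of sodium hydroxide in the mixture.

n(HCl) = 0.0457 × 0.423 = 0.0193 mol
Let x = n(NaOH), y = n(Na2CO3).
Titrant: 1x + 2y = 0.0193;  mass: 40.00x + 105.99y = 0.991
Solving, x = 2.57 × 10^-3 mol, y = 8.38 × 10^-3 mol
mass of NaOH = 2.57 × 10^-3 × 40.00 = 0.103 g
% NaOH = 0.103 / 0.991 × 100 = 10.4 %

10.4 %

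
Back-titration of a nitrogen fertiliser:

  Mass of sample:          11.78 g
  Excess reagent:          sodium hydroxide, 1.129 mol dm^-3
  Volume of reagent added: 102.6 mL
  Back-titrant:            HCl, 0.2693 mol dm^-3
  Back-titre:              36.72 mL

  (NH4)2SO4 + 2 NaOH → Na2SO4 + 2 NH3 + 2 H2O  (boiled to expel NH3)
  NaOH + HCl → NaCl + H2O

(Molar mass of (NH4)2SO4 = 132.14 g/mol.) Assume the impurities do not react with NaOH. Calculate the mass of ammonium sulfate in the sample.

n(NaOH) added = 0.1026 × 1.129 = 0.1158 mol
n(HCl) used in back-titration = 0.03672 × 0.2693 = 9.889 × 10^-3 mol
n(NaOH) left over = 9.889 × 10^-3 mol (1:1 ratio)
n(NaOH) consumed by analyte = 0.1158 − 9.889 × 10^-3 = 0.1059 mol
From the 1:2 ratio, n((NH4)2SO4) = 1/2 × 0.1059 = 0.05297 mol
mass of (NH4)2SO4 = 0.05297 × 132.14 = 7.000 g

7.000 g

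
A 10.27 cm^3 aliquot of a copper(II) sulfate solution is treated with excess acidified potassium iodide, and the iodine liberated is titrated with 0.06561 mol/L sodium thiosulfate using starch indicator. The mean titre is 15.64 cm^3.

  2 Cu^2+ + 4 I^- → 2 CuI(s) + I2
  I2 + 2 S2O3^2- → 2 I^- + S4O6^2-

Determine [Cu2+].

0.09992 mol/L

n(S2O3^2-) = 0.01564 × 0.06561 = 1.026 × 10^-3 mol
n(I2) = n(S2O3^2-)/2 = 5.131 × 10^-4 mol
From the 2:1 ratio, n(Cu2+) in the aliquot = 2/1 × 5.131 × 10^-4 = 1.026 × 10^-3 mol
[Cu2+] = 1.026 × 10^-3 / 0.01027 = 0.09992 mol/L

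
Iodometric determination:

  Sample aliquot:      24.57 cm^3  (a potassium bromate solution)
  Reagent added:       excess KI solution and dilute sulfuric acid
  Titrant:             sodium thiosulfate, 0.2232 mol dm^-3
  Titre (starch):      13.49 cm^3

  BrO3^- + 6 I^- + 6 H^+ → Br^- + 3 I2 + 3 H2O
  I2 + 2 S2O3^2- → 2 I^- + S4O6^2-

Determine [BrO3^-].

n(S2O3^2-) = 0.01349 × 0.2232 = 3.011 × 10^-3 mol
n(I2) = n(S2O3^2-)/2 = 1.505 × 10^-3 mol
From the 1:3 ratio, n(BrO3^-) in the aliquot = 1/3 × 1.505 × 10^-3 = 5.018 × 10^-4 mol
[BrO3^-] = 5.018 × 10^-4 / 0.02457 = 0.02042 mol/L

0.02042 mol/L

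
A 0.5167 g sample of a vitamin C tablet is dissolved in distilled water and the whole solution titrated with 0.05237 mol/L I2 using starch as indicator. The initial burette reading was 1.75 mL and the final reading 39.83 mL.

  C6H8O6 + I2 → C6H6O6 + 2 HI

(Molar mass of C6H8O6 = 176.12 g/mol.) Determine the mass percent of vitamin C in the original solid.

n(I2) = 0.03808 L × 0.05237 mol/L = 1.994 × 10^-3 mol
n(C6H8O6) = 1.994 × 10^-3 mol (1:1 ratio)
mass of C6H8O6 = 1.994 × 10^-3 × 176.12 g/mol = 0.3512 g
% C6H8O6 = 0.3512 / 0.5167 × 100 = 67.98 %

67.98 %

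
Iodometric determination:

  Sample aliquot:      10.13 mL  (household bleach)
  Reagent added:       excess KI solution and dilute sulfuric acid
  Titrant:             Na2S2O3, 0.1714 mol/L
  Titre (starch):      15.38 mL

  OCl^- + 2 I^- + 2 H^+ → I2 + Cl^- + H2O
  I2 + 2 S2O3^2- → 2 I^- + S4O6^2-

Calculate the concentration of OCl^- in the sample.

n(S2O3^2-) = 0.01538 × 0.1714 = 2.636 × 10^-3 mol
n(I2) = n(S2O3^2-)/2 = 1.318 × 10^-3 mol
n(OCl^-) in the aliquot = 1.318 × 10^-3 mol (1:1 ratio)
[OCl^-] = 1.318 × 10^-3 / 0.01013 = 0.1301 mol/L

0.1301 mol/L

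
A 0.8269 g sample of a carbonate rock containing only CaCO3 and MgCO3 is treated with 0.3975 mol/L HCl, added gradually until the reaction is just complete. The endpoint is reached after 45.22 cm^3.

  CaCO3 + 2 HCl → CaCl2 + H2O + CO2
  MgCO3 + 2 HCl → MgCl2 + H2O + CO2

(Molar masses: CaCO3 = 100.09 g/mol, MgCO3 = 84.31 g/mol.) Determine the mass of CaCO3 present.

0.4387 g

n(HCl) = 0.04522 × 0.3975 = 0.01797 mol
Let x = n(CaCO3), y = n(MgCO3).
Titrant: 2x + 2y = 0.01797;  mass: 100.09x + 84.31y = 0.8269
Solving, x = 4.383 × 10^-3 mol, y = 4.604 × 10^-3 mol
mass of CaCO3 = 4.383 × 10^-3 × 100.09 = 0.4387 g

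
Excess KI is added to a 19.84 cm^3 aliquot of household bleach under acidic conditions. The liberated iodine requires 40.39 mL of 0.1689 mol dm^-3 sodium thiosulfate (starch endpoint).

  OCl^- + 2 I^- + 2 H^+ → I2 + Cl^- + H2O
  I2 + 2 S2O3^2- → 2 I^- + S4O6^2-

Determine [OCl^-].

n(S2O3^2-) = 0.04039 × 0.1689 = 6.822 × 10^-3 mol
n(I2) = n(S2O3^2-)/2 = 3.411 × 10^-3 mol
n(OCl^-) in the aliquot = 3.411 × 10^-3 mol (1:1 ratio)
[OCl^-] = 3.411 × 10^-3 / 0.01984 = 0.1719 mol/L

0.1719 mol/L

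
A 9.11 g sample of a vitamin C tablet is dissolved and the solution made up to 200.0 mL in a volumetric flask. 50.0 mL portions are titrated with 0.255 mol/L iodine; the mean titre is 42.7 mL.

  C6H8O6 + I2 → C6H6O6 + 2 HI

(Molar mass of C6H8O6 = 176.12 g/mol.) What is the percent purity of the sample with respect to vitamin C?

n(I2) per titration = 0.0427 × 0.255 = 0.0109 mol
n(C6H8O6) in each aliquot = 0.0109 mol (1:1 ratio)
n(C6H8O6) in the whole flask = 0.0109 × 200.0/50.0 = 0.0436 mol
mass of C6H8O6 = 0.0436 × 176.12 = 7.67 g
% C6H8O6 = 7.67 / 9.11 × 100 = 84.2 %

84.2 %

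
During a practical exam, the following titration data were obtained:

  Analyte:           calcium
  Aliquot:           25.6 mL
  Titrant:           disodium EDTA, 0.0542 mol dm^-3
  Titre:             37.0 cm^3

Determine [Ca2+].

Ca^2+ + EDTA^4- → [Ca(EDTA)]^2-
n(EDTA) = 0.0370 L × 0.0542 mol/L = 2.01 × 10^-3 mol
n(Ca2+) = 2.01 × 10^-3 mol (1:1 mole ratio)
[Ca2+] = 2.01 × 10^-3 mol / 0.0256 L = 0.0783 mol/L

0.0783 mol/L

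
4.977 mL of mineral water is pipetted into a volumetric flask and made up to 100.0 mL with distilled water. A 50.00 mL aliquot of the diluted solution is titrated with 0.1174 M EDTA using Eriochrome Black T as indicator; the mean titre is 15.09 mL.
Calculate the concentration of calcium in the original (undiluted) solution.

Ca^2+ + EDTA^4- → [Ca(EDTA)]^2-
n(EDTA) = 0.01509 × 0.1174 = 1.772 × 10^-3 mol
n(Ca2+) in the aliquot = 1.772 × 10^-3 mol (1:1 ratio)
[Ca2+]_dilute = 1.772 × 10^-3 / 0.05000 = 0.03543 mol/L
Dilution factor = 100.0 / 4.977 = 20.09
[Ca2+]_stock = 0.03543 × 20.09 = 0.7119 mol/L

0.7119 M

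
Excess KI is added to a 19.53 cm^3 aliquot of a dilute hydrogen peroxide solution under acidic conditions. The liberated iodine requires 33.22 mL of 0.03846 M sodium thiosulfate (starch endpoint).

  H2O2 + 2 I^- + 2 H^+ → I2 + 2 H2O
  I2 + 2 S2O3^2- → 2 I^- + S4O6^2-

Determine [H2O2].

0.03271 M

n(S2O3^2-) = 0.03322 × 0.03846 = 1.278 × 10^-3 mol
n(I2) = n(S2O3^2-)/2 = 6.388 × 10^-4 mol
n(H2O2) in the aliquot = 6.388 × 10^-4 mol (1:1 ratio)
[H2O2] = 6.388 × 10^-4 / 0.01953 = 0.03271 mol/L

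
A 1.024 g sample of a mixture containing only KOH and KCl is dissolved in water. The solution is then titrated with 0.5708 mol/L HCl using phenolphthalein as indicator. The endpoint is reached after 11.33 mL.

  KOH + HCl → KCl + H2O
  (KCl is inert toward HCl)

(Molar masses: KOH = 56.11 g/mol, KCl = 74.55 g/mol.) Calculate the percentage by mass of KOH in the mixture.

35.44 %

n(HCl) = 0.01133 × 0.5708 = 6.467 × 10^-3 mol
Let x = n(KOH), y = n(KCl).
Titrant: 1x = 6.467 × 10^-3;  mass: 56.11x + 74.55y = 1.024
Solving, x = 6.467 × 10^-3 mol, y = 8.868 × 10^-3 mol
mass of KOH = 6.467 × 10^-3 × 56.11 = 0.3629 g
% KOH = 0.3629 / 1.024 × 100 = 35.44 %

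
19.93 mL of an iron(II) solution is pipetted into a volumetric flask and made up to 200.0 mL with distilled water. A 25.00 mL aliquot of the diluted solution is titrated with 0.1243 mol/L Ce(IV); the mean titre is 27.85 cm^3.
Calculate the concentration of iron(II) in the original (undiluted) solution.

1.390 mol/L

Ce^4+ + Fe^2+ → Ce^3+ + Fe^3+
n(Ce4+) = 0.02785 × 0.1243 = 3.462 × 10^-3 mol
n(Fe2+) in the aliquot = 3.462 × 10^-3 mol (1:1 ratio)
[Fe2+]_dilute = 3.462 × 10^-3 / 0.02500 = 0.1385 mol/L
Dilution factor = 200.0 / 19.93 = 10.04
[Fe2+]_stock = 0.1385 × 10.04 = 1.390 mol/L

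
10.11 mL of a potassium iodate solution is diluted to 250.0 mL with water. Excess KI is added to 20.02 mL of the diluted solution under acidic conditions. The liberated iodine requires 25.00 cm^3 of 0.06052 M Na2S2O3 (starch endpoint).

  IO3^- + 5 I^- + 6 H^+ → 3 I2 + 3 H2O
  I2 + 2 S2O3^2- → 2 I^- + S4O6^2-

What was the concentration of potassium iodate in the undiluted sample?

n(S2O3^2-) = 0.02500 × 0.06052 = 1.513 × 10^-3 mol
n(I2) = n(S2O3^2-)/2 = 7.565 × 10^-4 mol
From the 1:3 ratio, n(IO3^-) in the aliquot = 1/3 × 7.565 × 10^-4 = 2.522 × 10^-4 mol
[IO3^-]_dilute = 2.522 × 10^-4 / 0.02002 = 0.01260 mol/L
[IO3^-]_original = 0.01260 × 250.0/10.11 = 0.3115 mol/L

0.3115 M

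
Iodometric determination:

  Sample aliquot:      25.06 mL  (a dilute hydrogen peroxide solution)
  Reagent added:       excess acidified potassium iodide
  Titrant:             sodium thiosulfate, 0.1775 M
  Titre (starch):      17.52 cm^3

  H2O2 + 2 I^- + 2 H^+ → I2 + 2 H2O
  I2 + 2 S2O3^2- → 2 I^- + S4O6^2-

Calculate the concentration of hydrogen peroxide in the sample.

0.06205 M

n(S2O3^2-) = 0.01752 × 0.1775 = 3.110 × 10^-3 mol
n(I2) = n(S2O3^2-)/2 = 1.555 × 10^-3 mol
n(H2O2) in the aliquot = 1.555 × 10^-3 mol (1:1 ratio)
[H2O2] = 1.555 × 10^-3 / 0.02506 = 0.06205 mol/L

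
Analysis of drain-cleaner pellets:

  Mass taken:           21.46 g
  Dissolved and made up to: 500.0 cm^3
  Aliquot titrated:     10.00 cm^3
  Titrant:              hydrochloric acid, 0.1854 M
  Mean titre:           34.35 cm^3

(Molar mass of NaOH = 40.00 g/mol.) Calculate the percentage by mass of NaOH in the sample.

NaOH + HCl → NaCl + H2O
n(HCl) per titration = 0.03435 × 0.1854 = 6.368 × 10^-3 mol
n(NaOH) in each aliquot = 6.368 × 10^-3 mol (1:1 ratio)
n(NaOH) in the whole flask = 6.368 × 10^-3 × 500.0/10.00 = 0.3184 mol
mass of NaOH = 0.3184 × 40.00 = 12.74 g
% NaOH = 12.74 / 21.46 × 100 = 59.35 %

59.35 %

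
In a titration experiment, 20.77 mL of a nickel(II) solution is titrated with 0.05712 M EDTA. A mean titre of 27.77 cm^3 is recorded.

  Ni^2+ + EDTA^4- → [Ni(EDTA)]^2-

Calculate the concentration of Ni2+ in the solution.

n(EDTA) = 0.02777 L × 0.05712 mol/L = 1.586 × 10^-3 mol
n(Ni2+) = 1.586 × 10^-3 mol (1:1 mole ratio)
[Ni2+] = 1.586 × 10^-3 mol / 0.02077 L = 0.07637 mol/L

0.07637 M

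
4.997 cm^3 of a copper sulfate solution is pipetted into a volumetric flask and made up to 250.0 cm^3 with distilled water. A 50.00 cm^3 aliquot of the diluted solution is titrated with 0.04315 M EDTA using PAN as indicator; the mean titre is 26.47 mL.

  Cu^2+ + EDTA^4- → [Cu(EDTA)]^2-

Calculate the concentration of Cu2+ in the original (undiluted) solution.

n(EDTA) = 0.02647 × 0.04315 = 1.142 × 10^-3 mol
n(Cu2+) in the aliquot = 1.142 × 10^-3 mol (1:1 ratio)
[Cu2+]_dilute = 1.142 × 10^-3 / 0.05000 = 0.02284 mol/L
Dilution factor = 250.0 / 4.997 = 50.03
[Cu2+]_stock = 0.02284 × 50.03 = 1.143 mol/L

1.143 M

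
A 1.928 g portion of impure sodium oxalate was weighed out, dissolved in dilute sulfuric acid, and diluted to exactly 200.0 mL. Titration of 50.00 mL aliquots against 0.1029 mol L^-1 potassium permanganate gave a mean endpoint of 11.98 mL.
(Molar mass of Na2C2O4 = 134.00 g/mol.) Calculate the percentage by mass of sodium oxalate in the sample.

85.68 %

2 MnO4^- + 5 C2O4^2- + 16 H^+ → 2 Mn^2+ + 10 CO2 + 8 H2O
n(KMnO4) per titration = 0.01198 × 0.1029 = 1.233 × 10^-3 mol
From the 5:2 ratio, n(Na2C2O4) in each aliquot = 5/2 × 1.233 × 10^-3 = 3.082 × 10^-3 mol
n(Na2C2O4) in the whole flask = 3.082 × 10^-3 × 200.0/50.00 = 0.01233 mol
mass of Na2C2O4 = 0.01233 × 134.00 = 1.652 g
% Na2C2O4 = 1.652 / 1.928 × 100 = 85.68 %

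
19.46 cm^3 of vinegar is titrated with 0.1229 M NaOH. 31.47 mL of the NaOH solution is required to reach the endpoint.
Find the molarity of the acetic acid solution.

0.1987 M

CH3COOH + NaOH → CH3COONa + H2O
n(NaOH) = 0.03147 L × 0.1229 mol/L = 3.868 × 10^-3 mol
n(CH3COOH) = 3.868 × 10^-3 mol (1:1 mole ratio)
[CH3COOH] = 3.868 × 10^-3 mol / 0.01946 L = 0.1987 mol/L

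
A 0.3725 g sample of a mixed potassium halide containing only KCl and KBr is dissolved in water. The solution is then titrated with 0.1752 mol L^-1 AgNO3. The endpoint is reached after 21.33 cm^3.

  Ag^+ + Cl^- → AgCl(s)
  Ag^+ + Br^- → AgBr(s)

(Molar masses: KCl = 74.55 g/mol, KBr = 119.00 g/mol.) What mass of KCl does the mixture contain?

n(AgNO3) = 0.02133 × 0.1752 = 3.737 × 10^-3 mol
Let x = n(KCl), y = n(KBr).
Titrant: 1x + 1y = 3.737 × 10^-3;  mass: 74.55x + 119.00y = 0.3725
Solving, x = 1.624 × 10^-3 mol, y = 2.113 × 10^-3 mol
mass of KCl = 1.624 × 10^-3 × 74.55 = 0.1211 g

0.1211 g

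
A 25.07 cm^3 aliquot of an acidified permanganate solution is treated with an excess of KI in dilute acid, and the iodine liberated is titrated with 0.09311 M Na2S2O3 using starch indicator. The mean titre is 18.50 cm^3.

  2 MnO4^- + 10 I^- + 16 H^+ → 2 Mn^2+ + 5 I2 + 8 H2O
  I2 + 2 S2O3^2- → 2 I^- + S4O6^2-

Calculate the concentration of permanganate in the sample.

0.01374 M

n(S2O3^2-) = 0.01850 × 0.09311 = 1.723 × 10^-3 mol
n(I2) = n(S2O3^2-)/2 = 8.613 × 10^-4 mol
From the 2:5 ratio, n(MnO4^-) in the aliquot = 2/5 × 8.613 × 10^-4 = 3.445 × 10^-4 mol
[MnO4^-] = 3.445 × 10^-4 / 0.02507 = 0.01374 mol/L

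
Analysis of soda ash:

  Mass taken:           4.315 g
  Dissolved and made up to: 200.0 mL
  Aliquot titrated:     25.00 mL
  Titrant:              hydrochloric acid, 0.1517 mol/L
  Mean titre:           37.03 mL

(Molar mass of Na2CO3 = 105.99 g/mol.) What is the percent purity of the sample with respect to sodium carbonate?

55.19 %

Na2CO3 + 2 HCl → 2 NaCl + H2O + CO2
n(HCl) per titration = 0.03703 × 0.1517 = 5.617 × 10^-3 mol
From the 1:2 ratio, n(Na2CO3) in each aliquot = 1/2 × 5.617 × 10^-3 = 2.809 × 10^-3 mol
n(Na2CO3) in the whole flask = 2.809 × 10^-3 × 200.0/25.00 = 0.02247 mol
mass of Na2CO3 = 0.02247 × 105.99 = 2.382 g
% Na2CO3 = 2.382 / 4.315 × 100 = 55.19 %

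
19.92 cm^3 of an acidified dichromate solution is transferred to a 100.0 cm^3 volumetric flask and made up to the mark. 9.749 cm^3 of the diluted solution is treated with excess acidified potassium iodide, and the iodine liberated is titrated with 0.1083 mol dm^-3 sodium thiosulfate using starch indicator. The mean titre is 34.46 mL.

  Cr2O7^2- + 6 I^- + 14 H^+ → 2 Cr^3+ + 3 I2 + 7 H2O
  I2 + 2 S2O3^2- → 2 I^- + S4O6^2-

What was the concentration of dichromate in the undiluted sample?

n(S2O3^2-) = 0.03446 × 0.1083 = 3.732 × 10^-3 mol
n(I2) = n(S2O3^2-)/2 = 1.866 × 10^-3 mol
From the 1:3 ratio, n(Cr2O7^2-) in the aliquot = 1/3 × 1.866 × 10^-3 = 6.220 × 10^-4 mol
[Cr2O7^2-]_dilute = 6.220 × 10^-4 / 0.009749 = 0.06380 mol/L
[Cr2O7^2-]_original = 0.06380 × 100.0/19.92 = 0.3203 mol/L

0.3203 mol/L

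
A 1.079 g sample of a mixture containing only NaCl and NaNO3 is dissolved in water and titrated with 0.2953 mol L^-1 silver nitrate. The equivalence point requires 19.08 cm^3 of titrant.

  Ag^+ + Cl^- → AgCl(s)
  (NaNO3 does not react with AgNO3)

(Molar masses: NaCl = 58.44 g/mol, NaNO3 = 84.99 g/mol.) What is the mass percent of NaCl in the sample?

n(AgNO3) = 0.01908 × 0.2953 = 5.634 × 10^-3 mol
Let x = n(NaCl), y = n(NaNO3).
Titrant: 1x = 5.634 × 10^-3;  mass: 58.44x + 84.99y = 1.079
Solving, x = 5.634 × 10^-3 mol, y = 8.821 × 10^-3 mol
mass of NaCl = 5.634 × 10^-3 × 58.44 = 0.3293 g
% NaCl = 0.3293 / 1.079 × 100 = 30.52 %

30.52 %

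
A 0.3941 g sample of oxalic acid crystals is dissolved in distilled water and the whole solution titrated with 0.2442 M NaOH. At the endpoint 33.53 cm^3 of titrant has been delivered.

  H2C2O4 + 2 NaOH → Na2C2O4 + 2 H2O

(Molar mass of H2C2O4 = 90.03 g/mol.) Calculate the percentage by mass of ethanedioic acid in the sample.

n(NaOH) = 0.03353 L × 0.2442 mol/L = 8.188 × 10^-3 mol
From the 1:2 ratio, n(H2C2O4) = 1/2 × 8.188 × 10^-3 = 4.094 × 10^-3 mol
mass of H2C2O4 = 4.094 × 10^-3 × 90.03 g/mol = 0.3686 g
% H2C2O4 = 0.3686 / 0.3941 × 100 = 93.53 %

93.53 %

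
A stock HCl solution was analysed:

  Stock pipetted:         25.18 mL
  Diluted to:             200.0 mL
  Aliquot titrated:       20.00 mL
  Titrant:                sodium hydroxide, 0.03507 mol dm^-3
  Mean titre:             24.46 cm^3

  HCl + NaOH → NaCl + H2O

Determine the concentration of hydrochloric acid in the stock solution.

n(NaOH) = 0.02446 × 0.03507 = 8.578 × 10^-4 mol
n(HCl) in the aliquot = 8.578 × 10^-4 mol (1:1 ratio)
[HCl]_dilute = 8.578 × 10^-4 / 0.02000 = 0.04289 mol/L
Dilution factor = 200.0 / 25.18 = 7.943
[HCl]_stock = 0.04289 × 7.943 = 0.3407 mol/L

0.3407 mol/L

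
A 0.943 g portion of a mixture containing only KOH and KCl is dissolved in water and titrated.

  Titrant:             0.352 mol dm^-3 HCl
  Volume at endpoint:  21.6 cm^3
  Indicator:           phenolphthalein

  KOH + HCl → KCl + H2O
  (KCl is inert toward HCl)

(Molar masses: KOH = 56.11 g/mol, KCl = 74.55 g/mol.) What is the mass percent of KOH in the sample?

45.2 %

n(HCl) = 0.0216 × 0.352 = 7.60 × 10^-3 mol
Let x = n(KOH), y = n(KCl).
Titrant: 1x = 7.60 × 10^-3;  mass: 56.11x + 74.55y = 0.943
Solving, x = 7.60 × 10^-3 mol, y = 6.93 × 10^-3 mol
mass of KOH = 7.60 × 10^-3 × 56.11 = 0.427 g
% KOH = 0.427 / 0.943 × 100 = 45.2 %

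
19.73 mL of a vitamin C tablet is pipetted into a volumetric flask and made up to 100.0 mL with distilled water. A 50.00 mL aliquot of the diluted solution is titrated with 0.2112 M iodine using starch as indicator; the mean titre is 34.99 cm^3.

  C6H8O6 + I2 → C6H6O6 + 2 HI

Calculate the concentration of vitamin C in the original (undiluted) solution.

0.7491 M

n(I2) = 0.03499 × 0.2112 = 7.390 × 10^-3 mol
n(C6H8O6) in the aliquot = 7.390 × 10^-3 mol (1:1 ratio)
[C6H8O6]_dilute = 7.390 × 10^-3 / 0.05000 = 0.1478 mol/L
Dilution factor = 100.0 / 19.73 = 5.068
[C6H8O6]_stock = 0.1478 × 5.068 = 0.7491 mol/L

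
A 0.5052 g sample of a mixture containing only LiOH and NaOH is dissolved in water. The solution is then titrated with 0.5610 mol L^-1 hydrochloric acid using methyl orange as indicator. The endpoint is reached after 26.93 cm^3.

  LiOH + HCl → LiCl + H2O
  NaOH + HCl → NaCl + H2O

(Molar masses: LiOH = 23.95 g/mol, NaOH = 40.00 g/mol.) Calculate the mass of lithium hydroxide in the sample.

n(HCl) = 0.02693 × 0.5610 = 0.01511 mol
Let x = n(LiOH), y = n(NaOH).
Titrant: 1x + 1y = 0.01511;  mass: 23.95x + 40.00y = 0.5052
Solving, x = 6.175 × 10^-3 mol, y = 8.933 × 10^-3 mol
mass of LiOH = 6.175 × 10^-3 × 23.95 = 0.1479 g

0.1479 g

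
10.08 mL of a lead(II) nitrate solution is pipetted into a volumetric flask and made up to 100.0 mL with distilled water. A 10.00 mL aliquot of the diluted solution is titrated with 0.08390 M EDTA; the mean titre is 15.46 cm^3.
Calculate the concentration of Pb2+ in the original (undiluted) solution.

1.287 M

Pb^2+ + EDTA^4- → [Pb(EDTA)]^2-
n(EDTA) = 0.01546 × 0.08390 = 1.297 × 10^-3 mol
n(Pb2+) in the aliquot = 1.297 × 10^-3 mol (1:1 ratio)
[Pb2+]_dilute = 1.297 × 10^-3 / 0.01000 = 0.1297 mol/L
Dilution factor = 100.0 / 10.08 = 9.921
[Pb2+]_stock = 0.1297 × 9.921 = 1.287 mol/L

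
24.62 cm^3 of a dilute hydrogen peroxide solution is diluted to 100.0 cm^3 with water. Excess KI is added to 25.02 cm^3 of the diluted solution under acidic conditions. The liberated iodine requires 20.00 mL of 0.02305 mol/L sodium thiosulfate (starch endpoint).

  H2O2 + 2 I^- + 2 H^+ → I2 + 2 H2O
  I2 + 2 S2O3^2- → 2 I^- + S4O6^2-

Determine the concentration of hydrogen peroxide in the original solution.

0.03742 mol/L

n(S2O3^2-) = 0.02000 × 0.02305 = 4.610 × 10^-4 mol
n(I2) = n(S2O3^2-)/2 = 2.305 × 10^-4 mol
n(H2O2) in the aliquot = 2.305 × 10^-4 mol (1:1 ratio)
[H2O2]_dilute = 2.305 × 10^-4 / 0.02502 = 0.009213 mol/L
[H2O2]_original = 0.009213 × 100.0/24.62 = 0.03742 mol/L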